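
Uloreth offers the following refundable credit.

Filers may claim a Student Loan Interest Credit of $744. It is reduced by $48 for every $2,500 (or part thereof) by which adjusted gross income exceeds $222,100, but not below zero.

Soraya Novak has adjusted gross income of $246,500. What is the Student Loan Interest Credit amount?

$264

Student Loan Interest Credit: income exceeds $222,100 by $24,400, which is 10 full-or-partial $2,500 increments; reduction = 10 × $48 = $480, leaving $264.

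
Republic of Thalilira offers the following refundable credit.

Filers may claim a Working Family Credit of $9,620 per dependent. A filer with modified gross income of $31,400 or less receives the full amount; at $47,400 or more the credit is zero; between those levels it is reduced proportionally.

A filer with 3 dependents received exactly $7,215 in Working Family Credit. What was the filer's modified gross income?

Full credit = 3 × $9,620 = $28,860.
$7,215 is 7,215/28,860 of the full $28,860, so 21,645/28,860 of the $16,000 range has been used: income = $31,400 + $16,000 × 21,645/28,860 = $43,400.

$43,400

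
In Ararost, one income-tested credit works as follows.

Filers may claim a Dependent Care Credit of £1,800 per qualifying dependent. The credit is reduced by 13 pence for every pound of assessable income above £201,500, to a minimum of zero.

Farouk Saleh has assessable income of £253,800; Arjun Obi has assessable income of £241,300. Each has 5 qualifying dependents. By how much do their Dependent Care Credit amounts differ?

£1,625

Farouk (£253,800): Dependent Care Credit: base = 5 × £1,800 = £9,000. 13% of the £52,300 excess over £201,500 is £6,799; credit = £9,000 − £6,799 = £2,201.
Arjun (£241,300): Dependent Care Credit: base = 5 × £1,800 = £9,000. 13% of the £39,800 excess over £201,500 is £5,174; credit = £9,000 − £5,174 = £3,826.
Difference: |£2,201 − £3,826| = £1,625.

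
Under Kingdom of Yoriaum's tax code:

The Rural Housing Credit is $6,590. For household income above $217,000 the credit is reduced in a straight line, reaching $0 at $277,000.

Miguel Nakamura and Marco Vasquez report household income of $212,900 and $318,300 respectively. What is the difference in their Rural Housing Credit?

$6,590

Miguel ($212,900): Rural Housing Credit: $212,900 is at or below the $217,000 threshold, so the full $6,590 applies.
Marco ($318,300): Rural Housing Credit: $318,300 is at or above $277,000, so the credit is $0.
Difference: |$6,590 − $0| = $6,590.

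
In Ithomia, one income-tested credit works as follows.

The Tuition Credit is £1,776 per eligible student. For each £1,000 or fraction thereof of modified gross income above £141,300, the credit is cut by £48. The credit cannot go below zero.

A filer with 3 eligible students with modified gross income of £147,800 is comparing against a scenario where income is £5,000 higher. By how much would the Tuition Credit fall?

At £147,800 — base = 3 × £1,776 = £5,328. income exceeds £141,300 by £6,500, which is 7 full-or-partial £1,000 increments; reduction = 7 × £48 = £336, leaving £4,992.
At £152,800 — base = 3 × £1,776 = £5,328. income exceeds £141,300 by £11,500, which is 12 full-or-partial £1,000 increments; reduction = 12 × £48 = £576, leaving £4,752.
Lost: £4,992 − £4,752 = £240.

£240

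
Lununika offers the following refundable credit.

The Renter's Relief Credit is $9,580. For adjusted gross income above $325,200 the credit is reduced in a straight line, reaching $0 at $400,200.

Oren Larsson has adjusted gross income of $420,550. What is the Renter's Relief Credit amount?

$0

Renter's Relief Credit: $420,550 is at or above $400,200, so the credit is $0.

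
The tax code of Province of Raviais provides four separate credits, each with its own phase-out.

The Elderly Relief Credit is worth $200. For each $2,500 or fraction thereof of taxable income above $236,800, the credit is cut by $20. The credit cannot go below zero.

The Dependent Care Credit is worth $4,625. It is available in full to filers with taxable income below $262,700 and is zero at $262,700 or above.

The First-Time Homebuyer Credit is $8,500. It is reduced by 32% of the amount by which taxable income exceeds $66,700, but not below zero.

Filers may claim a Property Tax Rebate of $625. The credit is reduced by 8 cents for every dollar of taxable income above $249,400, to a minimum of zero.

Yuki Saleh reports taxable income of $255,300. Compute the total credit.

$4,818

Elderly Relief Credit: income exceeds $236,800 by $18,500, which is 8 full-or-partial $2,500 increments; reduction = 8 × $20 = $160, leaving $40.
Dependent Care Credit: $255,300 is below the $262,700 cutoff, so the full $4,625 applies.
First-Time Homebuyer Credit: 32% of the $188,600 excess over $66,700 is $60,352 ≥ base, so the credit is $0.
Property Tax Rebate: 8% of the $5,900 excess over $249,400 is $472; credit = $625 − $472 = $153.
Total: $40 + $4,625 + $0 + $153 = $4,818.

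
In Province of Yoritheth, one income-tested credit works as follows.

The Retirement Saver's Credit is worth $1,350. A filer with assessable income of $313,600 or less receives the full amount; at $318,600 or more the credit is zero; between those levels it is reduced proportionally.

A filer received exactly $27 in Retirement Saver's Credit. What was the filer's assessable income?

$318,500

$27 is 27/1,350 of the full $1,350, so 1,323/1,350 of the $5,000 range has been used: income = $313,600 + $5,000 × 1,323/1,350 = $318,500.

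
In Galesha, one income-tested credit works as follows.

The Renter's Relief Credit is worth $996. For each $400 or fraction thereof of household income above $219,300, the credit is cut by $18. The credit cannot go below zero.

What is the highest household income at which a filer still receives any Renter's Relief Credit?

$241,300

After 55 increments the reduction is 55 × $18 = $990, leaving $6; one more increment wipes it out. Increment 55 ends at excess 55 × $400 = $22,000, so the highest qualifying income is $219,300 + $22,000 = $241,300.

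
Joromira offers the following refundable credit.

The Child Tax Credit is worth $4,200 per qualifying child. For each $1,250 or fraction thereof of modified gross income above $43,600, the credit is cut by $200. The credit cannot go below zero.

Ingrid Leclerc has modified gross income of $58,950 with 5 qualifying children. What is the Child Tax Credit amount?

Child Tax Credit: base = 5 × $4,200 = $21,000. income exceeds $43,600 by $15,350, which is 13 full-or-partial $1,250 increments; reduction = 13 × $200 = $2,600, leaving $18,400.

$18,400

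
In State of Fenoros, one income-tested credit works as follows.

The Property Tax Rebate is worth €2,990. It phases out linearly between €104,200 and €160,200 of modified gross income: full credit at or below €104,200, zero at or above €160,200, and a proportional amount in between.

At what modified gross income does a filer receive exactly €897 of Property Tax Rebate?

€143,400

€897 is 897/2,990 of the full €2,990, so 2,093/2,990 of the €56,000 range has been used: income = €104,200 + €56,000 × 2,093/2,990 = €143,400.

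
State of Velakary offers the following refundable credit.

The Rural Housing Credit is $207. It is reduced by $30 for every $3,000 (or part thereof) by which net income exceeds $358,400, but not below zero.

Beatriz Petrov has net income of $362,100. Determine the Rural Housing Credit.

Rural Housing Credit: income exceeds $358,400 by $3,700, which is 2 full-or-partial $3,000 increments; reduction = 2 × $30 = $60, leaving $147.

$147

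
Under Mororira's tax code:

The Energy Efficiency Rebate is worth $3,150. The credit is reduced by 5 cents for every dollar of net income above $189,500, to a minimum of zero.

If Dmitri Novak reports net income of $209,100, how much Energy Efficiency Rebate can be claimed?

Energy Efficiency Rebate: 5% of the $19,600 excess over $189,500 is $980; credit = $3,150 − $980 = $2,170.

$2,170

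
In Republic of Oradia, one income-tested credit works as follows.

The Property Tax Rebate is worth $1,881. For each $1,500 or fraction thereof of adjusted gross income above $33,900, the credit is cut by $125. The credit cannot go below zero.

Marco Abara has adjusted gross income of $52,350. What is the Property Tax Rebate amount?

Property Tax Rebate: income exceeds $33,900 by $18,450, which is 13 full-or-partial $1,500 increments; reduction = 13 × $125 = $1,625, leaving $256.

$256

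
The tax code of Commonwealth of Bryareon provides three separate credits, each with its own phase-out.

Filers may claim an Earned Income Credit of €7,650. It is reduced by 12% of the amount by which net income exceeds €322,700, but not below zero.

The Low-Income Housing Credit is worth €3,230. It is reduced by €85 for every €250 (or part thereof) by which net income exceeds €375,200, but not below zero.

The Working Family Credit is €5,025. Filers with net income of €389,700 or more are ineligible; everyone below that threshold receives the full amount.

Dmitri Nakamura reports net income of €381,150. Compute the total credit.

Earned Income Credit: 12% of the €58,450 excess over €322,700 is €7,014; credit = €7,650 − €7,014 = €636.
Low-Income Housing Credit: income exceeds €375,200 by €5,950, which is 24 full-or-partial €250 increments; reduction = 24 × €85 = €2,040, leaving €1,190.
Working Family Credit: €381,150 is below the €389,700 cutoff, so the full €5,025 applies.
Total: €636 + €1,190 + €5,025 = €6,851.

€6,851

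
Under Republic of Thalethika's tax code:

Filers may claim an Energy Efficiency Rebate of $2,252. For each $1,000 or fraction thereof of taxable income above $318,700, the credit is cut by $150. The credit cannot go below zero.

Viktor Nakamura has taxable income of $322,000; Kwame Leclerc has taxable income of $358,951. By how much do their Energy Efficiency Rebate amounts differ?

$1,652

Viktor ($322,000): Energy Efficiency Rebate: income exceeds $318,700 by $3,300, which is 4 full-or-partial $1,000 increments; reduction = 4 × $150 = $600, leaving $1,652.
Kwame ($358,951): Energy Efficiency Rebate: income exceeds $318,700 by $40,251 → 41 increments × $150 = $6,150 ≥ base, so the credit is $0.
Difference: |$1,652 − $0| = $1,652.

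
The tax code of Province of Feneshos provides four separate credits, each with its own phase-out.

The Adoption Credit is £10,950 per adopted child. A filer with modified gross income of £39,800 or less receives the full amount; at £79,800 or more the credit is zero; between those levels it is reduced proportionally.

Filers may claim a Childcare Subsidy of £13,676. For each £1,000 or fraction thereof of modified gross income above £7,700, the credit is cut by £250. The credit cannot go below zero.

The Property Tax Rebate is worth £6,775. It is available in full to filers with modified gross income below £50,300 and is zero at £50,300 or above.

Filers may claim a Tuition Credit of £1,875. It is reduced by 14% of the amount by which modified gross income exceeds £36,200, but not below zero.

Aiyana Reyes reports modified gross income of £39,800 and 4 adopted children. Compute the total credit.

£57,372

Adoption Credit: base = 4 × £10,950 = £43,800. £39,800 is at or below the £39,800 threshold, so the full £43,800 applies.
Childcare Subsidy: income exceeds £7,700 by £32,100, which is 33 full-or-partial £1,000 increments; reduction = 33 × £250 = £8,250, leaving £5,426.
Property Tax Rebate: £39,800 is below the £50,300 cutoff, so the full £6,775 applies.
Tuition Credit: 14% of the £3,600 excess over £36,200 is £504; credit = £1,875 − £504 = £1,371.
Total: £43,800 + £5,426 + £6,775 + £1,371 = £57,372.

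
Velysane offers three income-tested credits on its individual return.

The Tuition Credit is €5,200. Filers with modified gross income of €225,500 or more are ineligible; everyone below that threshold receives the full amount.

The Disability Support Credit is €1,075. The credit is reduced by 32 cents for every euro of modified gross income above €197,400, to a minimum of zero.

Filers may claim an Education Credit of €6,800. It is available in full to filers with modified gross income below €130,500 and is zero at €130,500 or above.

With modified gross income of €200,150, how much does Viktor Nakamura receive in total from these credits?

Tuition Credit: €200,150 is below the €225,500 cutoff, so the full €5,200 applies.
Disability Support Credit: 32% of the €2,750 excess over €197,400 is €880; credit = €1,075 − €880 = €195.
Education Credit: €200,150 meets or exceeds the €130,500 cutoff, so the credit is €0.
Total: €5,200 + €195 + €0 = €5,395.

€5,395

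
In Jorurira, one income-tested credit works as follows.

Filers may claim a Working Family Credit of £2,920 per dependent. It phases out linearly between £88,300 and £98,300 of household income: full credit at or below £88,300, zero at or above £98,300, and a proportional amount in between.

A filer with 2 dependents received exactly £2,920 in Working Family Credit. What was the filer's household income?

£93,300

Full credit = 2 × £2,920 = £5,840.
£2,920 is 2,920/5,840 of the full £5,840, so 2,920/5,840 of the £10,000 range has been used: income = £88,300 + £10,000 × 2,920/5,840 = £93,300.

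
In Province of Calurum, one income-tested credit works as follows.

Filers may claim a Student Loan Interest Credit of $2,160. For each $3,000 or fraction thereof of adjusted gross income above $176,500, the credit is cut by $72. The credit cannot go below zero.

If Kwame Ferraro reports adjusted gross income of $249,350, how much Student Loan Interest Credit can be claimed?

$360

Student Loan Interest Credit: income exceeds $176,500 by $72,850, which is 25 full-or-partial $3,000 increments; reduction = 25 × $72 = $1,800, leaving $360.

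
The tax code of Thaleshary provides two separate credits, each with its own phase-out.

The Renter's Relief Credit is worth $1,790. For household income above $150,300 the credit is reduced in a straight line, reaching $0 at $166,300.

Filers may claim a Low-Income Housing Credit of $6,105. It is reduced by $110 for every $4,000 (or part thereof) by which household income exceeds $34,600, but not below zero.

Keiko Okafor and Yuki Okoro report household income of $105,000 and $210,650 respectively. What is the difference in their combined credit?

Keiko ($105,000): Renter's Relief Credit: $105,000 is at or below the $150,300 threshold, so the full $1,790 applies. Low-Income Housing Credit: income exceeds $34,600 by $70,400, which is 18 full-or-partial $4,000 increments; reduction = 18 × $110 = $1,980, leaving $4,125. total $1,790 + $4,125 = $5,915
Yuki ($210,650): Renter's Relief Credit: $210,650 is at or above $166,300, so the credit is $0. Low-Income Housing Credit: income exceeds $34,600 by $176,050, which is 45 full-or-partial $4,000 increments; reduction = 45 × $110 = $4,950, leaving $1,155. total $0 + $1,155 = $1,155
Difference: |$5,915 − $1,155| = $4,760.

$4,760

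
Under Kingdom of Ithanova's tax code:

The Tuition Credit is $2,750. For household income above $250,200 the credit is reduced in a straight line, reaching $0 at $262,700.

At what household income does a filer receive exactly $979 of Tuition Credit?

$258,250

$979 is 979/2,750 of the full $2,750, so 1,771/2,750 of the $12,500 range has been used: income = $250,200 + $12,500 × 1,771/2,750 = $258,250.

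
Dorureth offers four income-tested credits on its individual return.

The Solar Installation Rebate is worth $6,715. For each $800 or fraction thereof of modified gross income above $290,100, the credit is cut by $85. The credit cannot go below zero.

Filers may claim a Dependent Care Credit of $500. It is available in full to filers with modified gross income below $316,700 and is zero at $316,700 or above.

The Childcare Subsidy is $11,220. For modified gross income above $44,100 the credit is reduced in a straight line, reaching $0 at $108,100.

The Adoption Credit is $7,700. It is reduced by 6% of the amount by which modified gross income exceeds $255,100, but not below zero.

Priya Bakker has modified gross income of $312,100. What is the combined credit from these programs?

Solar Installation Rebate: income exceeds $290,100 by $22,000, which is 28 full-or-partial $800 increments; reduction = 28 × $85 = $2,380, leaving $4,335.
Dependent Care Credit: $312,100 is below the $316,700 cutoff, so the full $500 applies.
Childcare Subsidy: $312,100 is at or above $108,100, so the credit is $0.
Adoption Credit: 6% of the $57,000 excess over $255,100 is $3,420; credit = $7,700 − $3,420 = $4,280.
Total: $4,335 + $500 + $0 + $4,280 = $9,115.

$9,115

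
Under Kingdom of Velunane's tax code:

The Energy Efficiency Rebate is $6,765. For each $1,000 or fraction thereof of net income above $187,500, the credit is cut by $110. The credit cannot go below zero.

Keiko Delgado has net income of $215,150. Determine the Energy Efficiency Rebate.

Energy Efficiency Rebate: income exceeds $187,500 by $27,650, which is 28 full-or-partial $1,000 increments; reduction = 28 × $110 = $3,080, leaving $3,685.

$3,685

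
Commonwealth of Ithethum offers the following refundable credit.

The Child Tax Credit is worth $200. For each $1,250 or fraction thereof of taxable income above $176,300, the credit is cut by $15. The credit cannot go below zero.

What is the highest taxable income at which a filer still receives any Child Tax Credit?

$192,550

After 13 increments the reduction is 13 × $15 = $195, leaving $5; one more increment wipes it out. Increment 13 ends at excess 13 × $1,250 = $16,250, so the highest qualifying income is $176,300 + $16,250 = $192,550.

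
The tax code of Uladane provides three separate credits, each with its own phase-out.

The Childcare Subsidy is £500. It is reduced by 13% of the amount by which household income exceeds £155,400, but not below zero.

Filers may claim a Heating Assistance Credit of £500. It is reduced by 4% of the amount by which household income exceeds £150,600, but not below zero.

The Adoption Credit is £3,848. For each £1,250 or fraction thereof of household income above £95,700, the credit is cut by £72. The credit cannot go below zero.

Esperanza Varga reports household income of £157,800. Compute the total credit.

Childcare Subsidy: 13% of the £2,400 excess over £155,400 is £312; credit = £500 − £312 = £188.
Heating Assistance Credit: 4% of the £7,200 excess over £150,600 is £288; credit = £500 − £288 = £212.
Adoption Credit: income exceeds £95,700 by £62,100, which is 50 full-or-partial £1,250 increments; reduction = 50 × £72 = £3,600, leaving £248.
Total: £188 + £212 + £248 = £648.

£648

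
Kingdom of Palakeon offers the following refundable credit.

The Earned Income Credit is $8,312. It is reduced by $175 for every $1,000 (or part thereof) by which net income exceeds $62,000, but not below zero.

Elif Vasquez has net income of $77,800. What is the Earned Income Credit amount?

$5,512

Earned Income Credit: income exceeds $62,000 by $15,800, which is 16 full-or-partial $1,000 increments; reduction = 16 × $175 = $2,800, leaving $5,512.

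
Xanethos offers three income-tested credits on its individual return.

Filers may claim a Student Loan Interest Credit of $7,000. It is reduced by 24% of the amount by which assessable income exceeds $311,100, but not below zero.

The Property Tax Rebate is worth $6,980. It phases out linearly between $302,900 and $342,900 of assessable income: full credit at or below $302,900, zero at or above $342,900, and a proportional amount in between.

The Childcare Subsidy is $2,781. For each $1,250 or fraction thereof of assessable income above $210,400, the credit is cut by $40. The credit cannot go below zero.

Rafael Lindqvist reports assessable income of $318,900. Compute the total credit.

$9,316

Student Loan Interest Credit: 24% of the $7,800 excess over $311,100 is $1,872; credit = $7,000 − $1,872 = $5,128.
Property Tax Rebate: $318,900 is $16,000 into a $40,000 phase-out range, leaving 24,000/40,000 of the credit: $6,980 × 24,000/40,000 = $4,188.
Childcare Subsidy: income exceeds $210,400 by $108,500 → 87 increments × $40 = $3,480 ≥ base, so the credit is $0.
Total: $5,128 + $4,188 + $0 = $9,316.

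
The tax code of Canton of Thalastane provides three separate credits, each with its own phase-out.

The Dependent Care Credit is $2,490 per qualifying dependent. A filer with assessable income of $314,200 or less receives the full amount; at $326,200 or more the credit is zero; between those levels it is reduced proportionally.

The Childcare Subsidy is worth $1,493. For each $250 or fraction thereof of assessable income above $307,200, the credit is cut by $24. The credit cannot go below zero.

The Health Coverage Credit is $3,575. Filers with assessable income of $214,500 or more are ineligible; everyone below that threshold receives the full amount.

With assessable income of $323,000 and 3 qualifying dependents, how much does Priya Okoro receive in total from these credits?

$1,992

Dependent Care Credit: base = 3 × $2,490 = $7,470. $323,000 is $8,800 into a $12,000 phase-out range, leaving 3,200/12,000 of the credit: $7,470 × 3,200/12,000 = $1,992.
Childcare Subsidy: income exceeds $307,200 by $15,800 → 64 increments × $24 = $1,536 ≥ base, so the credit is $0.
Health Coverage Credit: $323,000 meets or exceeds the $214,500 cutoff, so the credit is $0.
Total: $1,992 + $0 + $0 = $1,992.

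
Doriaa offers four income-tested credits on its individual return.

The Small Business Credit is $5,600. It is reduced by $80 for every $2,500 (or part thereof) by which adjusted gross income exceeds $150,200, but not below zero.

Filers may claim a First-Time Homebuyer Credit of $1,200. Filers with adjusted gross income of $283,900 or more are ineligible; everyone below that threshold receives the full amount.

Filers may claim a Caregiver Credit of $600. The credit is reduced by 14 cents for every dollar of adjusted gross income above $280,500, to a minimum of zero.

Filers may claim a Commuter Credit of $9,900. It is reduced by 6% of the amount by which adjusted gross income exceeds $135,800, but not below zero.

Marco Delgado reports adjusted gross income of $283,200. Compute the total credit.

$3,758

Small Business Credit: income exceeds $150,200 by $133,000, which is 54 full-or-partial $2,500 increments; reduction = 54 × $80 = $4,320, leaving $1,280.
First-Time Homebuyer Credit: $283,200 is below the $283,900 cutoff, so the full $1,200 applies.
Caregiver Credit: 14% of the $2,700 excess over $280,500 is $378; credit = $600 − $378 = $222.
Commuter Credit: 6% of the $147,400 excess over $135,800 is $8,844; credit = $9,900 − $8,844 = $1,056.
Total: $1,280 + $1,200 + $222 + $1,056 = $3,758.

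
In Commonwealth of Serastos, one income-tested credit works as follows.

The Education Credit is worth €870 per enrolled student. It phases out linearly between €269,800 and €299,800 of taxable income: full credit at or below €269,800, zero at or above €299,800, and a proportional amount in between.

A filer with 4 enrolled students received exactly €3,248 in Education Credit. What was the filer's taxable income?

€271,800

Full credit = 4 × €870 = €3,480.
€3,248 is 3,248/3,480 of the full €3,480, so 232/3,480 of the €30,000 range has been used: income = €269,800 + €30,000 × 232/3,480 = €271,800.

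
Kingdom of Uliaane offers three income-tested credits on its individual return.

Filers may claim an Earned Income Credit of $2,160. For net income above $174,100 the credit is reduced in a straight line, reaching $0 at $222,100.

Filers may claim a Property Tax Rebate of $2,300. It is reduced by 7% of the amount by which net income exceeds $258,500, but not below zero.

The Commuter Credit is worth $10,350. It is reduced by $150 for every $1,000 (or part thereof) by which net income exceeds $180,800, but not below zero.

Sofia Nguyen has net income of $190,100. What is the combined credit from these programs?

Earned Income Credit: $190,100 is $16,000 into a $48,000 phase-out range, leaving 32,000/48,000 of the credit: $2,160 × 32,000/48,000 = $1,440.
Property Tax Rebate: $190,100 is at or below the $258,500 threshold, so the full $2,300 applies.
Commuter Credit: income exceeds $180,800 by $9,300, which is 10 full-or-partial $1,000 increments; reduction = 10 × $150 = $1,500, leaving $8,850.
Total: $1,440 + $2,300 + $8,850 = $12,590.

$12,590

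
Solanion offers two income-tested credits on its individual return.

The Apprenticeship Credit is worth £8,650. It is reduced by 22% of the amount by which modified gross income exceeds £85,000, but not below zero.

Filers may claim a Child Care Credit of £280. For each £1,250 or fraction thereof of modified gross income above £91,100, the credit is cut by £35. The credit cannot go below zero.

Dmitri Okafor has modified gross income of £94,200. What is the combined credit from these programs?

Apprenticeship Credit: 22% of the £9,200 excess over £85,000 is £2,024; credit = £8,650 − £2,024 = £6,626.
Child Care Credit: income exceeds £91,100 by £3,100, which is 3 full-or-partial £1,250 increments; reduction = 3 × £35 = £105, leaving £175.
Total: £6,626 + £175 = £6,801.

£6,801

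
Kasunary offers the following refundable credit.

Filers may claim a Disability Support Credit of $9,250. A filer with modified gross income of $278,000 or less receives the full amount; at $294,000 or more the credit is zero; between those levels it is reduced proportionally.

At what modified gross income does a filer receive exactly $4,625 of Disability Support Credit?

$286,000

$4,625 is 4,625/9,250 of the full $9,250, so 4,625/9,250 of the $16,000 range has been used: income = $278,000 + $16,000 × 4,625/9,250 = $286,000.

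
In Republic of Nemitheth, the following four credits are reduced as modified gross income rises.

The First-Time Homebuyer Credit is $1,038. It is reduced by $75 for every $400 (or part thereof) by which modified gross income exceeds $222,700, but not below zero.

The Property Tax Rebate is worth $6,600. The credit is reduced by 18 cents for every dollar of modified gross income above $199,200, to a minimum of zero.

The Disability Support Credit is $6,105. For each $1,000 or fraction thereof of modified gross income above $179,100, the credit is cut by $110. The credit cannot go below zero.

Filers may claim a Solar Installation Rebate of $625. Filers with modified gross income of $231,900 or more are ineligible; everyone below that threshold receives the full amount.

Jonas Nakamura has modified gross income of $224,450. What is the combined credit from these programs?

First-Time Homebuyer Credit: income exceeds $222,700 by $1,750, which is 5 full-or-partial $400 increments; reduction = 5 × $75 = $375, leaving $663.
Property Tax Rebate: 18% of the $25,250 excess over $199,200 is $4,545; credit = $6,600 − $4,545 = $2,055.
Disability Support Credit: income exceeds $179,100 by $45,350, which is 46 full-or-partial $1,000 increments; reduction = 46 × $110 = $5,060, leaving $1,045.
Solar Installation Rebate: $224,450 is below the $231,900 cutoff, so the full $625 applies.
Total: $663 + $2,055 + $1,045 + $625 = $4,388.

$4,388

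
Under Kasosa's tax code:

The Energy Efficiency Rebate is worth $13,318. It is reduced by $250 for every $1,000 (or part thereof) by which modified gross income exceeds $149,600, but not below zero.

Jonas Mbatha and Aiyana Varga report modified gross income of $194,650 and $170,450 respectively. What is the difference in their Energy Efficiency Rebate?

Jonas ($194,650): Energy Efficiency Rebate: income exceeds $149,600 by $45,050, which is 46 full-or-partial $1,000 increments; reduction = 46 × $250 = $11,500, leaving $1,818.
Aiyana ($170,450): Energy Efficiency Rebate: income exceeds $149,600 by $20,850, which is 21 full-or-partial $1,000 increments; reduction = 21 × $250 = $5,250, leaving $8,068.
Difference: |$1,818 − $8,068| = $6,250.

$6,250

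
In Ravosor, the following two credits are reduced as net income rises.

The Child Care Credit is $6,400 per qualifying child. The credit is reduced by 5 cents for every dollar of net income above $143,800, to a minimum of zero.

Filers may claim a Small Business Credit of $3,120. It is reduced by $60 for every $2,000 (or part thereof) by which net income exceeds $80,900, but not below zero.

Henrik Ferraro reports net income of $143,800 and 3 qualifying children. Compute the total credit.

$20,400

Child Care Credit: base = 3 × $6,400 = $19,200. $143,800 is at or below the $143,800 threshold, so the full $19,200 applies.
Small Business Credit: income exceeds $80,900 by $62,900, which is 32 full-or-partial $2,000 increments; reduction = 32 × $60 = $1,920, leaving $1,200.
Total: $19,200 + $1,200 = $20,400.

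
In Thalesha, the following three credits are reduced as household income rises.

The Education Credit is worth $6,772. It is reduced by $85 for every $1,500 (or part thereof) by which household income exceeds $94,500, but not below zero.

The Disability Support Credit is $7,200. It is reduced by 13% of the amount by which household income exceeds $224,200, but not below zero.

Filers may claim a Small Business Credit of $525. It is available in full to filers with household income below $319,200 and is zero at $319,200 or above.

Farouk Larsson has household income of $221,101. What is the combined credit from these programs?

$7,725

Education Credit: income exceeds $94,500 by $126,601 → 85 increments × $85 = $7,225 ≥ base, so the credit is $0.
Disability Support Credit: $221,101 is at or below the $224,200 threshold, so the full $7,200 applies.
Small Business Credit: $221,101 is below the $319,200 cutoff, so the full $525 applies.
Total: $0 + $7,200 + $525 = $7,725.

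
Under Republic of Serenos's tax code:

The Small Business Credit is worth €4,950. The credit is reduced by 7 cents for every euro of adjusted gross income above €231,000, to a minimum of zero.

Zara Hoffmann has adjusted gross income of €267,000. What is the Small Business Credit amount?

€2,430

Small Business Credit: 7% of the €36,000 excess over €231,000 is €2,520; credit = €4,950 − €2,520 = €2,430.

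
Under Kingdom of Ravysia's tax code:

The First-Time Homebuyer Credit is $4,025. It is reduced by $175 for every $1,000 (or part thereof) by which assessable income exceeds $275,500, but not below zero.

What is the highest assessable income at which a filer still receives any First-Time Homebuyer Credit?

$297,500

After 22 increments the reduction is 22 × $175 = $3,850, leaving $175; one more increment wipes it out. Increment 22 ends at excess 22 × $1,000 = $22,000, so the highest qualifying income is $275,500 + $22,000 = $297,500.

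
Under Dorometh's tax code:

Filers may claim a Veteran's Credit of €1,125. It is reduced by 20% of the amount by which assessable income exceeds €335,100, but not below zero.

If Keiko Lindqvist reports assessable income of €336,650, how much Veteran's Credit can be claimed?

Veteran's Credit: 20% of the €1,550 excess over €335,100 is €310; credit = €1,125 − €310 = €815.

€815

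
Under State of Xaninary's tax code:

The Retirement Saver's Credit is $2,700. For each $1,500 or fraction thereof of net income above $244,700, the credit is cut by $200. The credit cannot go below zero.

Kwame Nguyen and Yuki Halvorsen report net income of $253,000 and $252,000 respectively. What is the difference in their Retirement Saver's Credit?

Kwame ($253,000): Retirement Saver's Credit: income exceeds $244,700 by $8,300, which is 6 full-or-partial $1,500 increments; reduction = 6 × $200 = $1,200, leaving $1,500.
Yuki ($252,000): Retirement Saver's Credit: income exceeds $244,700 by $7,300, which is 5 full-or-partial $1,500 increments; reduction = 5 × $200 = $1,000, leaving $1,700.
Difference: |$1,500 − $1,700| = $200.

$200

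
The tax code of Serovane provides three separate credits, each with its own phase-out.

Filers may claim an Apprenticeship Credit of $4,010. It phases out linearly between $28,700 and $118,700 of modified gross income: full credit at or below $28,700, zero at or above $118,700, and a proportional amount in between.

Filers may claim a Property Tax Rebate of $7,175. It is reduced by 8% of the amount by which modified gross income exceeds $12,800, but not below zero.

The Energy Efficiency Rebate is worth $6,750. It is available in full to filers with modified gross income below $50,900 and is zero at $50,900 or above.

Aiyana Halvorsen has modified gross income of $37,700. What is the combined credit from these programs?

$15,542

Apprenticeship Credit: $37,700 is $9,000 into a $90,000 phase-out range, leaving 81,000/90,000 of the credit: $4,010 × 81,000/90,000 = $3,609.
Property Tax Rebate: 8% of the $24,900 excess over $12,800 is $1,992; credit = $7,175 − $1,992 = $5,183.
Energy Efficiency Rebate: $37,700 is below the $50,900 cutoff, so the full $6,750 applies.
Total: $3,609 + $5,183 + $6,750 = $15,542.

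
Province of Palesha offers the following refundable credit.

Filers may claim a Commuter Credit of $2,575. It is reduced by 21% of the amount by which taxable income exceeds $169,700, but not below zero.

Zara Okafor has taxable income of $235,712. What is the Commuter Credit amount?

Commuter Credit: 21% of the $66,012 excess over $169,700 is $13,862.52 ≥ base, so the credit is $0.

$0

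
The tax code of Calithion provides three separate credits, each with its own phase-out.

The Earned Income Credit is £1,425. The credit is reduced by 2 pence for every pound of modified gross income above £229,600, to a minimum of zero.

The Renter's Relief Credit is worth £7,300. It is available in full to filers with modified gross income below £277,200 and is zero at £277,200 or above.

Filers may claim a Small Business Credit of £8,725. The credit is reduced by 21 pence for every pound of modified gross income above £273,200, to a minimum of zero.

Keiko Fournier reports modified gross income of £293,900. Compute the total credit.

Earned Income Credit: 2% of the £64,300 excess over £229,600 is £1,286; credit = £1,425 − £1,286 = £139.
Renter's Relief Credit: £293,900 meets or exceeds the £277,200 cutoff, so the credit is £0.
Small Business Credit: 21% of the £20,700 excess over £273,200 is £4,347; credit = £8,725 − £4,347 = £4,378.
Total: £139 + £0 + £4,378 = £4,517.

£4,517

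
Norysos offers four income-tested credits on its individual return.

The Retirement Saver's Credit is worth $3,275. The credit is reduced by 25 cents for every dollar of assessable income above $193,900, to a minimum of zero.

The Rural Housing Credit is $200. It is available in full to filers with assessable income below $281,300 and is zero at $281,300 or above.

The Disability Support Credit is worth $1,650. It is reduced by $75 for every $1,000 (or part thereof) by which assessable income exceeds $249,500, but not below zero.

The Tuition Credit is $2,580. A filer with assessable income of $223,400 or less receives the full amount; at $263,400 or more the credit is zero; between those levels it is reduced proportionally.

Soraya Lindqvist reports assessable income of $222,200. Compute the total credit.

$4,430

Retirement Saver's Credit: 25% of the $28,300 excess over $193,900 is $7,075 ≥ base, so the credit is $0.
Rural Housing Credit: $222,200 is below the $281,300 cutoff, so the full $200 applies.
Disability Support Credit: $222,200 is at or below the $249,500 threshold, so the full $1,650 applies.
Tuition Credit: $222,200 is at or below the $223,400 threshold, so the full $2,580 applies.
Total: $0 + $200 + $1,650 + $2,580 = $4,430.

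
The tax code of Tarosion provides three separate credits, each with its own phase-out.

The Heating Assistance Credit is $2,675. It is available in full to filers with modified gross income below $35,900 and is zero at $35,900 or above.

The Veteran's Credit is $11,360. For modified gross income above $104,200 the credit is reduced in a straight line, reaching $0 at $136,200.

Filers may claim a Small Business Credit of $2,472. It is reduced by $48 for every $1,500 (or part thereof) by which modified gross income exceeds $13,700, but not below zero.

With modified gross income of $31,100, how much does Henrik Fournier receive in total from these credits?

Heating Assistance Credit: $31,100 is below the $35,900 cutoff, so the full $2,675 applies.
Veteran's Credit: $31,100 is at or below the $104,200 threshold, so the full $11,360 applies.
Small Business Credit: income exceeds $13,700 by $17,400, which is 12 full-or-partial $1,500 increments; reduction = 12 × $48 = $576, leaving $1,896.
Total: $2,675 + $11,360 + $1,896 = $15,931.

$15,931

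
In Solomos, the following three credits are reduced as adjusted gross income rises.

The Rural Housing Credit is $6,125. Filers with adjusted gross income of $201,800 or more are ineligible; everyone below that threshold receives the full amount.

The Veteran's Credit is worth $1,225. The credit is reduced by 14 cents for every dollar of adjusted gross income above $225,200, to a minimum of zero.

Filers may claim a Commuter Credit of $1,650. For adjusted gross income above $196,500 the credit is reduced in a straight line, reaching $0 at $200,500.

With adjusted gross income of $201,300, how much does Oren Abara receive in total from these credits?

Rural Housing Credit: $201,300 is below the $201,800 cutoff, so the full $6,125 applies.
Veteran's Credit: $201,300 is at or below the $225,200 threshold, so the full $1,225 applies.
Commuter Credit: $201,300 is at or above $200,500, so the credit is $0.
Total: $6,125 + $1,225 + $0 = $7,350.

$7,350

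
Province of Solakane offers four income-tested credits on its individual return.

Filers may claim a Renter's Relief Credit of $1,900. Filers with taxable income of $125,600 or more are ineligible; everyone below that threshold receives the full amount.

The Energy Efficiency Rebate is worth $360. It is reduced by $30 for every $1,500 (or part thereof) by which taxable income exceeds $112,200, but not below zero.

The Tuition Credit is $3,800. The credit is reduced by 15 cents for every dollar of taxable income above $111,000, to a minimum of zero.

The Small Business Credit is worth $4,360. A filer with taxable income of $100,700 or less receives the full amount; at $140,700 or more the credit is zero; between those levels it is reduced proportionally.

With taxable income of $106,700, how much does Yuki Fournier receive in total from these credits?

Renter's Relief Credit: $106,700 is below the $125,600 cutoff, so the full $1,900 applies.
Energy Efficiency Rebate: $106,700 is at or below the $112,200 threshold, so the full $360 applies.
Tuition Credit: $106,700 is at or below the $111,000 threshold, so the full $3,800 applies.
Small Business Credit: $106,700 is $6,000 into a $40,000 phase-out range, leaving 34,000/40,000 of the credit: $4,360 × 34,000/40,000 = $3,706.
Total: $1,900 + $360 + $3,800 + $3,706 = $9,766.

$9,766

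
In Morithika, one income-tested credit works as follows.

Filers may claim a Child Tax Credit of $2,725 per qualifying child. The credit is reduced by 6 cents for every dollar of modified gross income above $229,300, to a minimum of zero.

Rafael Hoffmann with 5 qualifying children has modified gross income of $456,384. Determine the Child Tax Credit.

Child Tax Credit: base = 5 × $2,725 = $13,625. 6% of the $227,084 excess over $229,300 is $13,625.04 ≥ base, so the credit is $0.

$0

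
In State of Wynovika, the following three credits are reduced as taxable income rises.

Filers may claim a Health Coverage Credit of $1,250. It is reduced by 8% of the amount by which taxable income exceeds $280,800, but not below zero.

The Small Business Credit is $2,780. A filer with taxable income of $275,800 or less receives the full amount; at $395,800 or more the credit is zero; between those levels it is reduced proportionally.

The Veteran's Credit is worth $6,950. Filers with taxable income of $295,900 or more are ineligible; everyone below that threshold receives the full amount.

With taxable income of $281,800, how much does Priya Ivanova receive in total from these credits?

$10,761

Health Coverage Credit: 8% of the $1,000 excess over $280,800 is $80; credit = $1,250 − $80 = $1,170.
Small Business Credit: $281,800 is $6,000 into a $120,000 phase-out range, leaving 114,000/120,000 of the credit: $2,780 × 114,000/120,000 = $2,641.
Veteran's Credit: $281,800 is below the $295,900 cutoff, so the full $6,950 applies.
Total: $1,170 + $2,641 + $6,950 = $10,761.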